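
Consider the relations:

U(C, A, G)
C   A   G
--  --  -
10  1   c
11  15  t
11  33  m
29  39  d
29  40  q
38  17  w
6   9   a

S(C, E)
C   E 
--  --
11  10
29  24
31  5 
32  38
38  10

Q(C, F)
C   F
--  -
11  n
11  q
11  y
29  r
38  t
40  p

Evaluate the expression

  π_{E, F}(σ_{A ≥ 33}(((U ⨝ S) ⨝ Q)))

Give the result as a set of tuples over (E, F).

{(10, n), (10, q), (10, y), (24, r)}

Natural join on C: {(11, 15, t, 10), (11, 33, m, 10), (29, 39, d, 24), (29, 40, q, 24), (38, 17, w, 10)}
Natural join on C: {(11, 15, t, 10, n), (11, 15, t, 10, q), (11, 15, t, 10, y), (11, 33, m, 10, n), (11, 33, m, 10, q), (11, 33, m, 10, y), (29, 39, d, 24, r), (29, 40, q, 24, r), (38, 17, w, 10, t)}
Apply σ_{A ≥ 33}; surviving tuples: {(11, 33, m, 10, n), (11, 33, m, 10, q), (11, 33, m, 10, y), (29, 39, d, 24, r), (29, 40, q, 24, r)}
Projecting to E, F (1 duplicate(s) eliminated): {(10, n), (10, q), (10, y), (24, r)}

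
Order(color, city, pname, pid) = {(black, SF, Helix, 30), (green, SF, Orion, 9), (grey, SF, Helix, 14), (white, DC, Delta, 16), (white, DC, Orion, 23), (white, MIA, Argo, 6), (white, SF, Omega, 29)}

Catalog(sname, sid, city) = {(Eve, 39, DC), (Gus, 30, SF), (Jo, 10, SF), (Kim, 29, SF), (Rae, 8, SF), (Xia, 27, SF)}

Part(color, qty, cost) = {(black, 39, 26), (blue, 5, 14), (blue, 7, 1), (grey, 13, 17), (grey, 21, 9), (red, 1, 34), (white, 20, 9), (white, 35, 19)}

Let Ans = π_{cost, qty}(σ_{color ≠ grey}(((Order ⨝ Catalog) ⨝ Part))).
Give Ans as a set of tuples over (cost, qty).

Joining Order and Catalog on city yields {(black, SF, Helix, 30, Gus, 30), (black, SF, Helix, 30, Jo, 10), (black, SF, Helix, 30, Kim, 29), (black, SF, Helix, 30, Rae, 8), (black, SF, Helix, 30, Xia, 27), (green, SF, Orion, 9, Gus, 30), (green, SF, Orion, 9, Jo, 10), (green, SF, Orion, 9, Kim, 29), (green, SF, Orion, 9, Rae, 8), (green, SF, Orion, 9, Xia, 27), (grey, SF, Helix, 14, Gus, 30), (grey, SF, Helix, 14, Jo, 10), (grey, SF, Helix, 14, Kim, 29), (grey, SF, Helix, 14, Rae, 8), (grey, SF, Helix, 14, Xia, 27), (white, DC, Delta, 16, Eve, 39), (white, DC, Orion, 23, Eve, 39), (white, SF, Omega, 29, Gus, 30), (white, SF, Omega, 29, Jo, 10), (white, SF, Omega, 29, Kim, 29), (white, SF, Omega, 29, Rae, 8), (white, SF, Omega, 29, Xia, 27)}.
Joining (Order ⨝ Catalog) and Part on color yields {(black, SF, Helix, 30, Gus, 30, 39, 26), (black, SF, Helix, 30, Jo, 10, 39, 26), (black, SF, Helix, 30, Kim, 29, 39, 26), (black, SF, Helix, 30, Rae, 8, 39, 26), (black, SF, Helix, 30, Xia, 27, 39, 26), (grey, SF, Helix, 14, Gus, 30, 13, 17), (grey, SF, Helix, 14, Gus, 30, 21, 9), (grey, SF, Helix, 14, Jo, 10, 13, 17), (grey, SF, Helix, 14, Jo, 10, 21, 9), (grey, SF, Helix, 14, Kim, 29, 13, 17), (grey, SF, Helix, 14, Kim, 29, 21, 9), (grey, SF, Helix, 14, Rae, 8, 13, 17), (grey, SF, Helix, 14, Rae, 8, 21, 9), (grey, SF, Helix, 14, Xia, 27, 13, 17), (grey, SF, Helix, 14, Xia, 27, 21, 9), (white, DC, Delta, 16, Eve, 39, 20, 9), (white, DC, Delta, 16, Eve, 39, 35, 19), (white, DC, Orion, 23, Eve, 39, 20, 9), (white, DC, Orion, 23, Eve, 39, 35, 19), (white, SF, Omega, 29, Gus, 30, 20, 9), (white, SF, Omega, 29, Gus, 30, 35, 19), (white, SF, Omega, 29, Jo, 10, 20, 9), (white, SF, Omega, 29, Jo, 10, 35, 19), (white, SF, Omega, 29, Kim, 29, 20, 9), (white, SF, Omega, 29, Kim, 29, 35, 19), (white, SF, Omega, 29, Rae, 8, 20, 9), (white, SF, Omega, 29, Rae, 8, 35, 19), (white, SF, Omega, 29, Xia, 27, 20, 9), (white, SF, Omega, 29, Xia, 27, 35, 19)}.
σ[color ≠ grey]: keep tuples satisfying color ≠ grey → {(black, SF, Helix, 30, Gus, 30, 39, 26), (black, SF, Helix, 30, Jo, 10, 39, 26), (black, SF, Helix, 30, Kim, 29, 39, 26), (black, SF, Helix, 30, Rae, 8, 39, 26), (black, SF, Helix, 30, Xia, 27, 39, 26), (white, DC, Delta, 16, Eve, 39, 20, 9), (white, DC, Delta, 16, Eve, 39, 35, 19), (white, DC, Orion, 23, Eve, 39, 20, 9), (white, DC, Orion, 23, Eve, 39, 35, 19), (white, SF, Omega, 29, Gus, 30, 20, 9), (white, SF, Omega, 29, Gus, 30, 35, 19), (white, SF, Omega, 29, Jo, 10, 20, 9), (white, SF, Omega, 29, Jo, 10, 35, 19), (white, SF, Omega, 29, Kim, 29, 20, 9), (white, SF, Omega, 29, Kim, 29, 35, 19), (white, SF, Omega, 29, Rae, 8, 20, 9), (white, SF, Omega, 29, Rae, 8, 35, 19), (white, SF, Omega, 29, Xia, 27, 20, 9), (white, SF, Omega, 29, Xia, 27, 35, 19)}
Keep only column(s) cost, qty (16 duplicate(s) eliminated): {(19, 35), (26, 39), (9, 20)}

{(19, 35), (26, 39), (9, 20)}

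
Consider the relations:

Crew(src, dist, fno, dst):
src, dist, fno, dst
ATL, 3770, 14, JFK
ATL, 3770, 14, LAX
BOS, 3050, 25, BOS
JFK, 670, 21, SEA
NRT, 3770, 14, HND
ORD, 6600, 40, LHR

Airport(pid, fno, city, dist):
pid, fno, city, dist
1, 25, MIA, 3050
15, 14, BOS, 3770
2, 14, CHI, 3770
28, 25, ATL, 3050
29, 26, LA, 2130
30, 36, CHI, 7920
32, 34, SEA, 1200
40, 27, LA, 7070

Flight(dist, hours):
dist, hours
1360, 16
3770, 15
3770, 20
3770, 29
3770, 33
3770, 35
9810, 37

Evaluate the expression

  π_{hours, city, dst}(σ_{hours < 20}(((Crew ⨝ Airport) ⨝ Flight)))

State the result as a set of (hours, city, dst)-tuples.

{(15, BOS, HND), (15, BOS, JFK), (15, BOS, LAX), (15, CHI, HND), (15, CHI, JFK), (15, CHI, LAX)}

Natural join on dist, fno: {(ATL, 3770, 14, JFK, 15, BOS), (ATL, 3770, 14, JFK, 2, CHI), (ATL, 3770, 14, LAX, 15, BOS), (ATL, 3770, 14, LAX, 2, CHI), (BOS, 3050, 25, BOS, 1, MIA), (BOS, 3050, 25, BOS, 28, ATL), (NRT, 3770, 14, HND, 15, BOS), (NRT, 3770, 14, HND, 2, CHI)}
Natural join on dist: {(ATL, 3770, 14, JFK, 15, BOS, 15), (ATL, 3770, 14, JFK, 15, BOS, 20), (ATL, 3770, 14, JFK, 15, BOS, 29), (ATL, 3770, 14, JFK, 15, BOS, 33), (ATL, 3770, 14, JFK, 15, BOS, 35), (ATL, 3770, 14, JFK, 2, CHI, 15), (ATL, 3770, 14, JFK, 2, CHI, 20), (ATL, 3770, 14, JFK, 2, CHI, 29), (ATL, 3770, 14, JFK, 2, CHI, 33), (ATL, 3770, 14, JFK, 2, CHI, 35), (ATL, 3770, 14, LAX, 15, BOS, 15), (ATL, 3770, 14, LAX, 15, BOS, 20), (ATL, 3770, 14, LAX, 15, BOS, 29), (ATL, 3770, 14, LAX, 15, BOS, 33), (ATL, 3770, 14, LAX, 15, BOS, 35), (ATL, 3770, 14, LAX, 2, CHI, 15), (ATL, 3770, 14, LAX, 2, CHI, 20), (ATL, 3770, 14, LAX, 2, CHI, 29), (ATL, 3770, 14, LAX, 2, CHI, 33), (ATL, 3770, 14, LAX, 2, CHI, 35), (NRT, 3770, 14, HND, 15, BOS, 15), (NRT, 3770, 14, HND, 15, BOS, 20), (NRT, 3770, 14, HND, 15, BOS, 29), (NRT, 3770, 14, HND, 15, BOS, 33), (NRT, 3770, 14, HND, 15, BOS, 35), (NRT, 3770, 14, HND, 2, CHI, 15), (NRT, 3770, 14, HND, 2, CHI, 20), (NRT, 3770, 14, HND, 2, CHI, 29), (NRT, 3770, 14, HND, 2, CHI, 33), (NRT, 3770, 14, HND, 2, CHI, 35)}
Filtering on hours < 20 leaves {(ATL, 3770, 14, JFK, 15, BOS, 15), (ATL, 3770, 14, JFK, 2, CHI, 15), (ATL, 3770, 14, LAX, 15, BOS, 15), (ATL, 3770, 14, LAX, 2, CHI, 15), (NRT, 3770, 14, HND, 15, BOS, 15), (NRT, 3770, 14, HND, 2, CHI, 15)}.
Keep only column(s) hours, city, dst: {(15, BOS, HND), (15, BOS, JFK), (15, BOS, LAX), (15, CHI, HND), (15, CHI, JFK), (15, CHI, LAX)}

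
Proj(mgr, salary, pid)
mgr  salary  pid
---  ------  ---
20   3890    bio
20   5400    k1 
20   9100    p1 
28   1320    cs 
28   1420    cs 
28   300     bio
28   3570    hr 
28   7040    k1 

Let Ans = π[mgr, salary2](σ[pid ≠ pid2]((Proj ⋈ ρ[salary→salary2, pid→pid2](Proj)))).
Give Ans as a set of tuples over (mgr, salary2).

{(20, 3890), (20, 5400), (20, 9100), (28, 1320), (28, 1420), (28, 300), (28, 3570), (28, 7040)}

ρ[salary→salary2, pid→pid2]: schema becomes (mgr, salary2, pid2); tuples unchanged.
Proj ⋈ ρ[salary→salary2, pid→pid2](Proj) (natural join on mgr): {(20, 3890, bio, 3890, bio), (20, 3890, bio, 5400, k1), (20, 3890, bio, 9100, p1), (20, 5400, k1, 3890, bio), (20, 5400, k1, 5400, k1), (20, 5400, k1, 9100, p1), (20, 9100, p1, 3890, bio), (20, 9100, p1, 5400, k1), (20, 9100, p1, 9100, p1), (28, 1320, cs, 1320, cs), (28, 1320, cs, 1420, cs), (28, 1320, cs, 300, bio), (28, 1320, cs, 3570, hr), (28, 1320, cs, 7040, k1), (28, 1420, cs, 1320, cs), (28, 1420, cs, 1420, cs), (28, 1420, cs, 300, bio), (28, 1420, cs, 3570, hr), (28, 1420, cs, 7040, k1), (28, 300, bio, 1320, cs), (28, 300, bio, 1420, cs), (28, 300, bio, 300, bio), (28, 300, bio, 3570, hr), (28, 300, bio, 7040, k1), (28, 3570, hr, 1320, cs), (28, 3570, hr, 1420, cs), (28, 3570, hr, 300, bio), (28, 3570, hr, 3570, hr), (28, 3570, hr, 7040, k1), (28, 7040, k1, 1320, cs), (28, 7040, k1, 1420, cs), (28, 7040, k1, 300, bio), (28, 7040, k1, 3570, hr), (28, 7040, k1, 7040, k1)}
Filtering on pid ≠ pid2 leaves {(20, 3890, bio, 5400, k1), (20, 3890, bio, 9100, p1), (20, 5400, k1, 3890, bio), (20, 5400, k1, 9100, p1), (20, 9100, p1, 3890, bio), (20, 9100, p1, 5400, k1), (28, 1320, cs, 300, bio), (28, 1320, cs, 3570, hr), (28, 1320, cs, 7040, k1), (28, 1420, cs, 300, bio), (28, 1420, cs, 3570, hr), (28, 1420, cs, 7040, k1), (28, 300, bio, 1320, cs), (28, 300, bio, 1420, cs), (28, 300, bio, 3570, hr), (28, 300, bio, 7040, k1), (28, 3570, hr, 1320, cs), (28, 3570, hr, 1420, cs), (28, 3570, hr, 300, bio), (28, 3570, hr, 7040, k1), (28, 7040, k1, 1320, cs), (28, 7040, k1, 1420, cs), (28, 7040, k1, 300, bio), (28, 7040, k1, 3570, hr)}.
π_{mgr, salary2} gives {(20, 3890), (20, 5400), (20, 9100), (28, 1320), (28, 1420), (28, 300), (28, 3570), (28, 7040)} (16 duplicate(s) eliminated).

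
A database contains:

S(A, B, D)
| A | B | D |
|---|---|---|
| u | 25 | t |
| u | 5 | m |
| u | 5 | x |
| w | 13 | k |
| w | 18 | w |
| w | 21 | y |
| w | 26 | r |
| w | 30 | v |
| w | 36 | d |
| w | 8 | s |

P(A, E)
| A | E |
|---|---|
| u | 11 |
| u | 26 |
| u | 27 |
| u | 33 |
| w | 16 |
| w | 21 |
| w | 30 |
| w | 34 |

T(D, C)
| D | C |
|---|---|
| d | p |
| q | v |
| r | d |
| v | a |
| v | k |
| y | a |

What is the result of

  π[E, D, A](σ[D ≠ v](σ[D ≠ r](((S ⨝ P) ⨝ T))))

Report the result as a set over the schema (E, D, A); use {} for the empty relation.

{(16, d, w), (16, y, w), (21, d, w), (21, y, w), (30, d, w), (30, y, w), (34, d, w), (34, y, w)}

S ⋈ P (natural join on A): {(u, 25, t, 11), (u, 25, t, 26), (u, 25, t, 27), (u, 25, t, 33), (u, 5, m, 11), (u, 5, m, 26), (u, 5, m, 27), (u, 5, m, 33), (u, 5, x, 11), (u, 5, x, 26), (u, 5, x, 27), (u, 5, x, 33), (w, 13, k, 16), (w, 13, k, 21), (w, 13, k, 30), (w, 13, k, 34), (w, 18, w, 16), (w, 18, w, 21), (w, 18, w, 30), (w, 18, w, 34), (w, 21, y, 16), (w, 21, y, 21), (w, 21, y, 30), (w, 21, y, 34), (w, 26, r, 16), (w, 26, r, 21), (w, 26, r, 30), (w, 26, r, 34), (w, 30, v, 16), (w, 30, v, 21), (w, 30, v, 30), (w, 30, v, 34), (w, 36, d, 16), (w, 36, d, 21), (w, 36, d, 30), (w, 36, d, 34), (w, 8, s, 16), (w, 8, s, 21), (w, 8, s, 30), (w, 8, s, 34)}
(S ⨝ P) ⋈ T (natural join on D): {(w, 21, y, 16, a), (w, 21, y, 21, a), (w, 21, y, 30, a), (w, 21, y, 34, a), (w, 26, r, 16, d), (w, 26, r, 21, d), (w, 26, r, 30, d), (w, 26, r, 34, d), (w, 30, v, 16, a), (w, 30, v, 16, k), (w, 30, v, 21, a), (w, 30, v, 21, k), (w, 30, v, 30, a), (w, 30, v, 30, k), (w, 30, v, 34, a), (w, 30, v, 34, k), (w, 36, d, 16, p), (w, 36, d, 21, p), (w, 36, d, 30, p), (w, 36, d, 34, p)}
Apply σ_{D ≠ r}; surviving tuples: {(w, 21, y, 16, a), (w, 21, y, 21, a), (w, 21, y, 30, a), (w, 21, y, 34, a), (w, 30, v, 16, a), (w, 30, v, 16, k), (w, 30, v, 21, a), (w, 30, v, 21, k), (w, 30, v, 30, a), (w, 30, v, 30, k), (w, 30, v, 34, a), (w, 30, v, 34, k), (w, 36, d, 16, p), (w, 36, d, 21, p), (w, 36, d, 30, p), (w, 36, d, 34, p)}
Apply σ_{D ≠ v}; surviving tuples: {(w, 21, y, 16, a), (w, 21, y, 21, a), (w, 21, y, 30, a), (w, 21, y, 34, a), (w, 36, d, 16, p), (w, 36, d, 21, p), (w, 36, d, 30, p), (w, 36, d, 34, p)}
Keep only column(s) E, D, A: {(16, d, w), (16, y, w), (21, d, w), (21, y, w), (30, d, w), (30, y, w), (34, d, w), (34, y, w)}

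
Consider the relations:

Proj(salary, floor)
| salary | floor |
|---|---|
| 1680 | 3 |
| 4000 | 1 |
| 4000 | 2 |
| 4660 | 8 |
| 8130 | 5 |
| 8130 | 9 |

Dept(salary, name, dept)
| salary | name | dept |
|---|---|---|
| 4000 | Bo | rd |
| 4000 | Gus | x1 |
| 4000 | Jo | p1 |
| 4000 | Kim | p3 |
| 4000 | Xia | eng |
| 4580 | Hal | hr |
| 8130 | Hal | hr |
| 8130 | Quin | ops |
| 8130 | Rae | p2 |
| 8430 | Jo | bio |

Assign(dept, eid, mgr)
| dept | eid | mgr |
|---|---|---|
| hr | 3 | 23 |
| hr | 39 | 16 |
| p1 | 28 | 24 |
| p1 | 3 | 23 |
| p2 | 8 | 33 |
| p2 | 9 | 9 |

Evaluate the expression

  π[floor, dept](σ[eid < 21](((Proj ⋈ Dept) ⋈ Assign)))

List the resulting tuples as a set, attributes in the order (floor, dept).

Proj ⋈ Dept (natural join on salary): {(4000, 1, Bo, rd), (4000, 1, Gus, x1), (4000, 1, Jo, p1), (4000, 1, Kim, p3), (4000, 1, Xia, eng), (4000, 2, Bo, rd), (4000, 2, Gus, x1), (4000, 2, Jo, p1), (4000, 2, Kim, p3), (4000, 2, Xia, eng), (8130, 5, Hal, hr), (8130, 5, Quin, ops), (8130, 5, Rae, p2), (8130, 9, Hal, hr), (8130, 9, Quin, ops), (8130, 9, Rae, p2)}
(Proj ⋈ Dept) ⋈ Assign (natural join on dept): {(4000, 1, Jo, p1, 28, 24), (4000, 1, Jo, p1, 3, 23), (4000, 2, Jo, p1, 28, 24), (4000, 2, Jo, p1, 3, 23), (8130, 5, Hal, hr, 3, 23), (8130, 5, Hal, hr, 39, 16), (8130, 5, Rae, p2, 8, 33), (8130, 5, Rae, p2, 9, 9), (8130, 9, Hal, hr, 3, 23), (8130, 9, Hal, hr, 39, 16), (8130, 9, Rae, p2, 8, 33), (8130, 9, Rae, p2, 9, 9)}
Apply σ_{eid < 21}; surviving tuples: {(4000, 1, Jo, p1, 3, 23), (4000, 2, Jo, p1, 3, 23), (8130, 5, Hal, hr, 3, 23), (8130, 5, Rae, p2, 8, 33), (8130, 5, Rae, p2, 9, 9), (8130, 9, Hal, hr, 3, 23), (8130, 9, Rae, p2, 8, 33), (8130, 9, Rae, p2, 9, 9)}
Keep only column(s) floor, dept (2 duplicate(s) eliminated): {(1, p1), (2, p1), (5, hr), (5, p2), (9, hr), (9, p2)}

{(1, p1), (2, p1), (5, hr), (5, p2), (9, hr), (9, p2)}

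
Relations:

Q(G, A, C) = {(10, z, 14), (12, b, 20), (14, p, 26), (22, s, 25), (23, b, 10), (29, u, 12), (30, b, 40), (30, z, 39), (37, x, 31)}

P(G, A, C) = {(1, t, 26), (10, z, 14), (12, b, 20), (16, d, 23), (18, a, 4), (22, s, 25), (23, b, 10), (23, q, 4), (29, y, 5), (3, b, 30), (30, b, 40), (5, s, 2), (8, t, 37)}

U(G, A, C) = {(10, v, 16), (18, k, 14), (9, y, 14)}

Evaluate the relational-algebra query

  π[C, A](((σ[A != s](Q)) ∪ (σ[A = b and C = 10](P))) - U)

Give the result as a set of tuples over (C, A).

{(10, b), (12, u), (14, z), (20, b), (26, p), (31, x), (39, z), (40, b)}

Selection A != s: {(10, z, 14), (12, b, 20), (14, p, 26), (23, b, 10), (29, u, 12), (30, b, 40), (30, z, 39), (37, x, 31)}
Selection A = b and C = 10: {(23, b, 10)}
Union: {(10, z, 14), (12, b, 20), (14, p, 26), (23, b, 10), (29, u, 12), (30, b, 40), (30, z, 39), (37, x, 31)} with {(23, b, 10)} → {(10, z, 14), (12, b, 20), (14, p, 26), (23, b, 10), (29, u, 12), (30, b, 40), (30, z, 39), (37, x, 31)}
Difference: {(10, z, 14), (12, b, 20), (14, p, 26), (23, b, 10), (29, u, 12), (30, b, 40), (30, z, 39), (37, x, 31)} with {(10, v, 16), (18, k, 14), (9, y, 14)} → {(10, z, 14), (12, b, 20), (14, p, 26), (23, b, 10), (29, u, 12), (30, b, 40), (30, z, 39), (37, x, 31)}
Projecting to C, A: {(10, b), (12, u), (14, z), (20, b), (26, p), (31, x), (39, z), (40, b)}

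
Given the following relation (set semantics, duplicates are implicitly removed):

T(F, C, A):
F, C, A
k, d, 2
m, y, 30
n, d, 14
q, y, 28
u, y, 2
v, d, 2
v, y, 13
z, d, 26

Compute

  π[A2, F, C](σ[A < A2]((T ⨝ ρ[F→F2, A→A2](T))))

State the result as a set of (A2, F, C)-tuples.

{(13, u, y), (14, k, d), (14, v, d), (26, k, d), (26, n, d), (26, v, d), (28, u, y), (28, v, y), (30, q, y), (30, u, y), (30, v, y)}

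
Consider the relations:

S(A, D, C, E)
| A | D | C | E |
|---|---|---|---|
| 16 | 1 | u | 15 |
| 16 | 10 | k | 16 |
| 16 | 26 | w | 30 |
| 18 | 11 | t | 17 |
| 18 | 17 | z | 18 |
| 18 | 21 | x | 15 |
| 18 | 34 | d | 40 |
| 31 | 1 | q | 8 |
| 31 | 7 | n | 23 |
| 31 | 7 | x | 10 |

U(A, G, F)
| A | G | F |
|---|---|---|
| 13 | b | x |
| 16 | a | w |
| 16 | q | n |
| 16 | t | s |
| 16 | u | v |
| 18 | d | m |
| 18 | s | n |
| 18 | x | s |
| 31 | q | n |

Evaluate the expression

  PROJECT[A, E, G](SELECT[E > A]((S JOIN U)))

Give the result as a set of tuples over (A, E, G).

{(16, 30, a), (16, 30, q), (16, 30, t), (16, 30, u), (18, 40, d), (18, 40, s), (18, 40, x)}

Joining S and U on A yields {(16, 1, u, 15, a, w), (16, 1, u, 15, q, n), (16, 1, u, 15, t, s), (16, 1, u, 15, u, v), (16, 10, k, 16, a, w), (16, 10, k, 16, q, n), (16, 10, k, 16, t, s), (16, 10, k, 16, u, v), (16, 26, w, 30, a, w), (16, 26, w, 30, q, n), (16, 26, w, 30, t, s), (16, 26, w, 30, u, v), (18, 11, t, 17, d, m), (18, 11, t, 17, s, n), (18, 11, t, 17, x, s), (18, 17, z, 18, d, m), (18, 17, z, 18, s, n), (18, 17, z, 18, x, s), (18, 21, x, 15, d, m), (18, 21, x, 15, s, n), (18, 21, x, 15, x, s), (18, 34, d, 40, d, m), (18, 34, d, 40, s, n), (18, 34, d, 40, x, s), (31, 1, q, 8, q, n), (31, 7, n, 23, q, n), (31, 7, x, 10, q, n)}.
Selection E > A: {(16, 26, w, 30, a, w), (16, 26, w, 30, q, n), (16, 26, w, 30, t, s), (16, 26, w, 30, u, v), (18, 34, d, 40, d, m), (18, 34, d, 40, s, n), (18, 34, d, 40, x, s)}
Projecting to A, E, G: {(16, 30, a), (16, 30, q), (16, 30, t), (16, 30, u), (18, 40, d), (18, 40, s), (18, 40, x)}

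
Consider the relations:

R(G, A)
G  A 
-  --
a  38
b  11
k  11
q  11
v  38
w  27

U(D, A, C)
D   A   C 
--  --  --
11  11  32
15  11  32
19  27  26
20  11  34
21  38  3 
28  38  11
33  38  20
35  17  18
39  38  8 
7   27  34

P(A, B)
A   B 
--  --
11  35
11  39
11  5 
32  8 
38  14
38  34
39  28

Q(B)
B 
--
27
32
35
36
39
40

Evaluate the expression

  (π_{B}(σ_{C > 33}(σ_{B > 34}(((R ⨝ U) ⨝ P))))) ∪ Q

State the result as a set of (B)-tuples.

Joining R and U on A yields {(a, 38, 21, 3), (a, 38, 28, 11), (a, 38, 33, 20), (a, 38, 39, 8), (b, 11, 11, 32), (b, 11, 15, 32), (b, 11, 20, 34), (k, 11, 11, 32), (k, 11, 15, 32), (k, 11, 20, 34), (q, 11, 11, 32), (q, 11, 15, 32), (q, 11, 20, 34), (v, 38, 21, 3), (v, 38, 28, 11), (v, 38, 33, 20), (v, 38, 39, 8), (w, 27, 19, 26), (w, 27, 7, 34)}.
Joining (R ⨝ U) and P on A yields {(a, 38, 21, 3, 14), (a, 38, 21, 3, 34), (a, 38, 28, 11, 14), (a, 38, 28, 11, 34), (a, 38, 33, 20, 14), (a, 38, 33, 20, 34), (a, 38, 39, 8, 14), (a, 38, 39, 8, 34), (b, 11, 11, 32, 35), (b, 11, 11, 32, 39), (b, 11, 11, 32, 5), (b, 11, 15, 32, 35), (b, 11, 15, 32, 39), (b, 11, 15, 32, 5), (b, 11, 20, 34, 35), (b, 11, 20, 34, 39), (b, 11, 20, 34, 5), (k, 11, 11, 32, 35), (k, 11, 11, 32, 39), (k, 11, 11, 32, 5), (k, 11, 15, 32, 35), (k, 11, 15, 32, 39), (k, 11, 15, 32, 5), (k, 11, 20, 34, 35), (k, 11, 20, 34, 39), (k, 11, 20, 34, 5), (q, 11, 11, 32, 35), (q, 11, 11, 32, 39), (q, 11, 11, 32, 5), (q, 11, 15, 32, 35), (q, 11, 15, 32, 39), (q, 11, 15, 32, 5), (q, 11, 20, 34, 35), (q, 11, 20, 34, 39), (q, 11, 20, 34, 5), (v, 38, 21, 3, 14), (v, 38, 21, 3, 34), (v, 38, 28, 11, 14), (v, 38, 28, 11, 34), (v, 38, 33, 20, 14), (v, 38, 33, 20, 34), (v, 38, 39, 8, 14), (v, 38, 39, 8, 34)}.
Selection B > 34: {(b, 11, 11, 32, 35), (b, 11, 11, 32, 39), (b, 11, 15, 32, 35), (b, 11, 15, 32, 39), (b, 11, 20, 34, 35), (b, 11, 20, 34, 39), (k, 11, 11, 32, 35), (k, 11, 11, 32, 39), (k, 11, 15, 32, 35), (k, 11, 15, 32, 39), (k, 11, 20, 34, 35), (k, 11, 20, 34, 39), (q, 11, 11, 32, 35), (q, 11, 11, 32, 39), (q, 11, 15, 32, 35), (q, 11, 15, 32, 39), (q, 11, 20, 34, 35), (q, 11, 20, 34, 39)}
Selection C > 33: {(b, 11, 20, 34, 35), (b, 11, 20, 34, 39), (k, 11, 20, 34, 35), (k, 11, 20, 34, 39), (q, 11, 20, 34, 35), (q, 11, 20, 34, 39)}
Keep only column(s) B (4 duplicate(s) eliminated): {35, 39}
Taking the union: {27, 32, 35, 36, 39, 40}

{27, 32, 35, 36, 39, 40}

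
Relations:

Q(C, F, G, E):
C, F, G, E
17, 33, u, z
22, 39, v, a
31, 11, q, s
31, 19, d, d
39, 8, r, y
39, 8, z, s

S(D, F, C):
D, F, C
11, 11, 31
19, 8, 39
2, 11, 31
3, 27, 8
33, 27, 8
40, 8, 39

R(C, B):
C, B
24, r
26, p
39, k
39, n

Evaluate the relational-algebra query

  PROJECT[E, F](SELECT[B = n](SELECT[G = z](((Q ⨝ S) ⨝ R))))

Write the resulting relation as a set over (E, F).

Q ⋈ S (natural join on C, F): {(31, 11, q, s, 11), (31, 11, q, s, 2), (39, 8, r, y, 19), (39, 8, r, y, 40), (39, 8, z, s, 19), (39, 8, z, s, 40)}
(Q ⨝ S) ⋈ R (natural join on C): {(39, 8, r, y, 19, k), (39, 8, r, y, 19, n), (39, 8, r, y, 40, k), (39, 8, r, y, 40, n), (39, 8, z, s, 19, k), (39, 8, z, s, 19, n), (39, 8, z, s, 40, k), (39, 8, z, s, 40, n)}
Apply σ_{G = z}; surviving tuples: {(39, 8, z, s, 19, k), (39, 8, z, s, 19, n), (39, 8, z, s, 40, k), (39, 8, z, s, 40, n)}
Apply σ_{B = n}; surviving tuples: {(39, 8, z, s, 19, n), (39, 8, z, s, 40, n)}
π_{E, F} gives {(s, 8)} (1 duplicate(s) eliminated).

{(s, 8)}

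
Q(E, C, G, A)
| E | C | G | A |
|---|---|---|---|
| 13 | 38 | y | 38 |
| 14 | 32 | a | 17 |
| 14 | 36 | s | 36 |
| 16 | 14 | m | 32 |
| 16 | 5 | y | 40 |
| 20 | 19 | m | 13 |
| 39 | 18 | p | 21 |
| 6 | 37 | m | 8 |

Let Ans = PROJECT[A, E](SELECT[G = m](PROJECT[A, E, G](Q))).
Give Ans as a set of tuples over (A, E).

{(13, 20), (32, 16), (8, 6)}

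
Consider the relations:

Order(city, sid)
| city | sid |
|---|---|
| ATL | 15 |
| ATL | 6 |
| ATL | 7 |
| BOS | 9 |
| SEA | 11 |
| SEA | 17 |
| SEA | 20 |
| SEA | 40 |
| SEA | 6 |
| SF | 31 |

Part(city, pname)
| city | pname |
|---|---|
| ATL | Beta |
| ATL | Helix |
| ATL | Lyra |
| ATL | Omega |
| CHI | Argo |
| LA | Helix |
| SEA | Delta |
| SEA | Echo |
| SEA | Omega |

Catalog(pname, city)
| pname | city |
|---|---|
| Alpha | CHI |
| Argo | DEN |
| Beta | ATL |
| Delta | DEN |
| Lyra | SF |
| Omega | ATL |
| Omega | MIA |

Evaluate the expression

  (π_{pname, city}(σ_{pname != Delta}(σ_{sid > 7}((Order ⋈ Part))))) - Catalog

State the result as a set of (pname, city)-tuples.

{(Echo, SEA), (Helix, ATL), (Lyra, ATL), (Omega, SEA)}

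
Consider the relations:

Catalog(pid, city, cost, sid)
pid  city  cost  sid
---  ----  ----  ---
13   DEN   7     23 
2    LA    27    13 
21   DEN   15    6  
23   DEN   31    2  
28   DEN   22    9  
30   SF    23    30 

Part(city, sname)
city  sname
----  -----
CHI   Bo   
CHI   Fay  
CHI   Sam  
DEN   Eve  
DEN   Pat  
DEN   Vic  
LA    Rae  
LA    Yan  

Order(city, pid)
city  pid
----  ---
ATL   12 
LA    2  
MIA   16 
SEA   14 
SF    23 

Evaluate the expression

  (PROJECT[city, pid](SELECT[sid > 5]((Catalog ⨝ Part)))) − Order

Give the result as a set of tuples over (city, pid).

{(DEN, 13), (DEN, 21), (DEN, 28)}

Catalog ⋈ Part (natural join on city): {(13, DEN, 7, 23, Eve), (13, DEN, 7, 23, Pat), (13, DEN, 7, 23, Vic), (2, LA, 27, 13, Rae), (2, LA, 27, 13, Yan), (21, DEN, 15, 6, Eve), (21, DEN, 15, 6, Pat), (21, DEN, 15, 6, Vic), (23, DEN, 31, 2, Eve), (23, DEN, 31, 2, Pat), (23, DEN, 31, 2, Vic), (28, DEN, 22, 9, Eve), (28, DEN, 22, 9, Pat), (28, DEN, 22, 9, Vic)}
Selection sid > 5: {(13, DEN, 7, 23, Eve), (13, DEN, 7, 23, Pat), (13, DEN, 7, 23, Vic), (2, LA, 27, 13, Rae), (2, LA, 27, 13, Yan), (21, DEN, 15, 6, Eve), (21, DEN, 15, 6, Pat), (21, DEN, 15, 6, Vic), (28, DEN, 22, 9, Eve), (28, DEN, 22, 9, Pat), (28, DEN, 22, 9, Vic)}
Projecting to city, pid (7 duplicate(s) eliminated): {(DEN, 13), (DEN, 21), (DEN, 28), (LA, 2)}
Difference: {(DEN, 13), (DEN, 21), (DEN, 28), (LA, 2)} with {(ATL, 12), (LA, 2), (MIA, 16), (SEA, 14), (SF, 23)} → {(DEN, 13), (DEN, 21), (DEN, 28)}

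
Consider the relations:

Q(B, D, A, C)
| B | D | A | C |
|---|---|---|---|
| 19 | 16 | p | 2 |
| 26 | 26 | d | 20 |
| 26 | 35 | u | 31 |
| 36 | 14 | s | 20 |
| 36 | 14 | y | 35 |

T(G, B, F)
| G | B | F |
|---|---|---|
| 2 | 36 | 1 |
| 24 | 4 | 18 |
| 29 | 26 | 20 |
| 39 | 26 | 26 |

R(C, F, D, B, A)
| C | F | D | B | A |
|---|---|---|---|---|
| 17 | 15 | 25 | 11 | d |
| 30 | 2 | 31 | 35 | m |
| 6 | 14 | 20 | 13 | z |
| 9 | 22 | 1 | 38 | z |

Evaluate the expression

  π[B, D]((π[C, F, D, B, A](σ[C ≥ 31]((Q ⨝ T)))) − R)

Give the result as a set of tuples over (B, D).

{(26, 35), (36, 14)}

Natural join on B: {(26, 26, d, 20, 29, 20), (26, 26, d, 20, 39, 26), (26, 35, u, 31, 29, 20), (26, 35, u, 31, 39, 26), (36, 14, s, 20, 2, 1), (36, 14, y, 35, 2, 1)}
σ[C ≥ 31]: keep tuples satisfying C ≥ 31 → {(26, 35, u, 31, 29, 20), (26, 35, u, 31, 39, 26), (36, 14, y, 35, 2, 1)}
Projecting to C, F, D, B, A: {(31, 20, 35, 26, u), (31, 26, 35, 26, u), (35, 1, 14, 36, y)}
Set difference of the two operands is {(31, 20, 35, 26, u), (31, 26, 35, 26, u), (35, 1, 14, 36, y)}.
Projecting to B, D (1 duplicate(s) eliminated): {(26, 35), (36, 14)}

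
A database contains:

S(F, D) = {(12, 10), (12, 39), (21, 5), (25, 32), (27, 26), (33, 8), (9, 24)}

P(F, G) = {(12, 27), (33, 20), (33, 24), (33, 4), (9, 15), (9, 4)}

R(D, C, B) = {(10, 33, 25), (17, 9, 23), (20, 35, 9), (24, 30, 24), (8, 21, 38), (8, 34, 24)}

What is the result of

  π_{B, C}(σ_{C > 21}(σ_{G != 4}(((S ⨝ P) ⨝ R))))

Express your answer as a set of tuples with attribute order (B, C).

{(24, 30), (24, 34), (25, 33)}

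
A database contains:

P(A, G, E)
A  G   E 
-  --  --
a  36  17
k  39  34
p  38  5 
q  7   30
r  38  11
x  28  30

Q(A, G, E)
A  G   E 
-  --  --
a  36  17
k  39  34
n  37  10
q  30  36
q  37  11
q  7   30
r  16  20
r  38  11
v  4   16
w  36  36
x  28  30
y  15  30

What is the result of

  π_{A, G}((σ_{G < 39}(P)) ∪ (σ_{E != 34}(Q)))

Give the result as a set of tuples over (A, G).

Filtering on G < 39 leaves {(a, 36, 17), (p, 38, 5), (q, 7, 30), (r, 38, 11), (x, 28, 30)}.
Filtering on E != 34 leaves {(a, 36, 17), (n, 37, 10), (q, 30, 36), (q, 37, 11), (q, 7, 30), (r, 16, 20), (r, 38, 11), (v, 4, 16), (w, 36, 36), (x, 28, 30), (y, 15, 30)}.
Taking the union: {(a, 36, 17), (n, 37, 10), (p, 38, 5), (q, 30, 36), (q, 37, 11), (q, 7, 30), (r, 16, 20), (r, 38, 11), (v, 4, 16), (w, 36, 36), (x, 28, 30), (y, 15, 30)}
π[A, G]: project onto (A, G) → {(a, 36), (n, 37), (p, 38), (q, 30), (q, 37), (q, 7), (r, 16), (r, 38), (v, 4), (w, 36), (x, 28), (y, 15)}

{(a, 36), (n, 37), (p, 38), (q, 30), (q, 37), (q, 7), (r, 16), (r, 38), (v, 4), (w, 36), (x, 28), (y, 15)}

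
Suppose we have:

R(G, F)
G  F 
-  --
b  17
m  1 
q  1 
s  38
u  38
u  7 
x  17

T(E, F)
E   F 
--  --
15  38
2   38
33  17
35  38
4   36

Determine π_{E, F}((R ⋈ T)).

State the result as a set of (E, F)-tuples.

{(15, 38), (2, 38), (33, 17), (35, 38)}

R ⋈ T (natural join on F): {(b, 17, 33), (s, 38, 15), (s, 38, 2), (s, 38, 35), (u, 38, 15), (u, 38, 2), (u, 38, 35), (x, 17, 33)}
π[E, F]: project onto (E, F) (4 duplicate(s) eliminated) → {(15, 38), (2, 38), (33, 17), (35, 38)}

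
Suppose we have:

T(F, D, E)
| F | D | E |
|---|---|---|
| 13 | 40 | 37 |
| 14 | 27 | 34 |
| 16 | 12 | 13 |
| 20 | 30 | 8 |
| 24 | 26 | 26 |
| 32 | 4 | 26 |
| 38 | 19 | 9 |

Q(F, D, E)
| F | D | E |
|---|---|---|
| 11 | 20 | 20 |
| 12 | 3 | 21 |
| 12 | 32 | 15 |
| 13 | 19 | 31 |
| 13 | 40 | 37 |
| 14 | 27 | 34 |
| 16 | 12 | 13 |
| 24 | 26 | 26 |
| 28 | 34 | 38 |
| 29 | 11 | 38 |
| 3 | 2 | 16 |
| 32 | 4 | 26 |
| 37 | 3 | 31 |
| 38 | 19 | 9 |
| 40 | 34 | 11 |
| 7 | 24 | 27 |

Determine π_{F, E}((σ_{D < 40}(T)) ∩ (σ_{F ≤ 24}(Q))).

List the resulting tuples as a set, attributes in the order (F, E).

Selection D < 40: {(14, 27, 34), (16, 12, 13), (20, 30, 8), (24, 26, 26), (32, 4, 26), (38, 19, 9)}
Selection F ≤ 24: {(11, 20, 20), (12, 3, 21), (12, 32, 15), (13, 19, 31), (13, 40, 37), (14, 27, 34), (16, 12, 13), (24, 26, 26), (3, 2, 16), (7, 24, 27)}
Set intersection of the two operands is {(14, 27, 34), (16, 12, 13), (24, 26, 26)}.
π[F, E]: project onto (F, E) → {(14, 34), (16, 13), (24, 26)}

{(14, 34), (16, 13), (24, 26)}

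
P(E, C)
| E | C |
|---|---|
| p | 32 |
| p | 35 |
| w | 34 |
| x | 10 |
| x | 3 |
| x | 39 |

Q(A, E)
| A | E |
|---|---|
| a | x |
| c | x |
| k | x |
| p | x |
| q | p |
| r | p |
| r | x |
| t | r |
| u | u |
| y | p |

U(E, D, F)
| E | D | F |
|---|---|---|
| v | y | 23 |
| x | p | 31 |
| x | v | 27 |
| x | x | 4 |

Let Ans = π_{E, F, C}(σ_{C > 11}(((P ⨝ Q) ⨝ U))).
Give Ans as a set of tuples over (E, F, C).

{(x, 27, 39), (x, 31, 39), (x, 4, 39)}

P ⋈ Q (natural join on E): {(p, 32, q), (p, 32, r), (p, 32, y), (p, 35, q), (p, 35, r), (p, 35, y), (x, 10, a), (x, 10, c), (x, 10, k), (x, 10, p), (x, 10, r), (x, 3, a), (x, 3, c), (x, 3, k), (x, 3, p), (x, 3, r), (x, 39, a), (x, 39, c), (x, 39, k), (x, 39, p), (x, 39, r)}
(P ⨝ Q) ⋈ U (natural join on E): {(x, 10, a, p, 31), (x, 10, a, v, 27), (x, 10, a, x, 4), (x, 10, c, p, 31), (x, 10, c, v, 27), (x, 10, c, x, 4), (x, 10, k, p, 31), (x, 10, k, v, 27), (x, 10, k, x, 4), (x, 10, p, p, 31), (x, 10, p, v, 27), (x, 10, p, x, 4), (x, 10, r, p, 31), (x, 10, r, v, 27), (x, 10, r, x, 4), (x, 3, a, p, 31), (x, 3, a, v, 27), (x, 3, a, x, 4), (x, 3, c, p, 31), (x, 3, c, v, 27), (x, 3, c, x, 4), (x, 3, k, p, 31), (x, 3, k, v, 27), (x, 3, k, x, 4), (x, 3, p, p, 31), (x, 3, p, v, 27), (x, 3, p, x, 4), (x, 3, r, p, 31), (x, 3, r, v, 27), (x, 3, r, x, 4), (x, 39, a, p, 31), (x, 39, a, v, 27), (x, 39, a, x, 4), (x, 39, c, p, 31), (x, 39, c, v, 27), (x, 39, c, x, 4), (x, 39, k, p, 31), (x, 39, k, v, 27), (x, 39, k, x, 4), (x, 39, p, p, 31), (x, 39, p, v, 27), (x, 39, p, x, 4), (x, 39, r, p, 31), (x, 39, r, v, 27), (x, 39, r, x, 4)}
Apply σ_{C > 11}; surviving tuples: {(x, 39, a, p, 31), (x, 39, a, v, 27), (x, 39, a, x, 4), (x, 39, c, p, 31), (x, 39, c, v, 27), (x, 39, c, x, 4), (x, 39, k, p, 31), (x, 39, k, v, 27), (x, 39, k, x, 4), (x, 39, p, p, 31), (x, 39, p, v, 27), (x, 39, p, x, 4), (x, 39, r, p, 31), (x, 39, r, v, 27), (x, 39, r, x, 4)}
π_{E, F, C} gives {(x, 27, 39), (x, 31, 39), (x, 4, 39)} (12 duplicate(s) eliminated).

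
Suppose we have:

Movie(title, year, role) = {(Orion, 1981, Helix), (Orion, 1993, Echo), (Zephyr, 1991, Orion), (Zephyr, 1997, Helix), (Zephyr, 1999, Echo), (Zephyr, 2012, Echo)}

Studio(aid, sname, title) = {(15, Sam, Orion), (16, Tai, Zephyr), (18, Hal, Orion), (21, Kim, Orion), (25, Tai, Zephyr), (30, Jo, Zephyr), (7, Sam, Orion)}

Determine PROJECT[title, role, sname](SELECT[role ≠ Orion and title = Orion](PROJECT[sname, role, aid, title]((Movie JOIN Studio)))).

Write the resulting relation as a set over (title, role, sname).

{(Orion, Echo, Hal), (Orion, Echo, Kim), (Orion, Echo, Sam), (Orion, Helix, Hal), (Orion, Helix, Kim), (Orion, Helix, Sam)}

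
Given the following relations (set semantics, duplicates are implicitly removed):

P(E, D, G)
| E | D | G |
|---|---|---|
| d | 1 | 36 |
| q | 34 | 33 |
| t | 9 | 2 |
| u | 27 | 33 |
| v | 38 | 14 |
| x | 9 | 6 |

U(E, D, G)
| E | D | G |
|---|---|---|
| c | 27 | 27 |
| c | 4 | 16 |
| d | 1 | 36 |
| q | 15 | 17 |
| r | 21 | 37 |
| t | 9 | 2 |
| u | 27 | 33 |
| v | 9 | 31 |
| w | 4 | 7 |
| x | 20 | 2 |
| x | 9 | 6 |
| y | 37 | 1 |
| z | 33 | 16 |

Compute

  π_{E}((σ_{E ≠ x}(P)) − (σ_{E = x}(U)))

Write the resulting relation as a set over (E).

{d, q, t, u, v}

Selection E ≠ x: {(d, 1, 36), (q, 34, 33), (t, 9, 2), (u, 27, 33), (v, 38, 14)}
Selection E = x: {(x, 20, 2), (x, 9, 6)}
Difference: {(d, 1, 36), (q, 34, 33), (t, 9, 2), (u, 27, 33), (v, 38, 14)} with {(x, 20, 2), (x, 9, 6)} → {(d, 1, 36), (q, 34, 33), (t, 9, 2), (u, 27, 33), (v, 38, 14)}
π_{E} gives {d, q, t, u, v}.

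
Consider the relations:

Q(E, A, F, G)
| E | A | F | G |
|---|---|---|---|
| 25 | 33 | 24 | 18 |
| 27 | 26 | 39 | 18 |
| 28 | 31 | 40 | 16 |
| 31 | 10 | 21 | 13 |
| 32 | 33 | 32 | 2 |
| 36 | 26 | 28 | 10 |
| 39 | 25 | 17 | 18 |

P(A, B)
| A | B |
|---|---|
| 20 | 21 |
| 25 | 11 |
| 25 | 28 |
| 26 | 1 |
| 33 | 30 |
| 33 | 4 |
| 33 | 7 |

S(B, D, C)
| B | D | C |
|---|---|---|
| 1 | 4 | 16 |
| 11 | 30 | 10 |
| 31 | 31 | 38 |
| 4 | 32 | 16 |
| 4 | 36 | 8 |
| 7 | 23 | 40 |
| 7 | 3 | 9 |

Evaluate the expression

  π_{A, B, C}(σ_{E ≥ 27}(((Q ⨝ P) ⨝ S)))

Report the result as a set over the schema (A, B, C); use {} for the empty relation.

{(25, 11, 10), (26, 1, 16), (33, 4, 16), (33, 4, 8), (33, 7, 40), (33, 7, 9)}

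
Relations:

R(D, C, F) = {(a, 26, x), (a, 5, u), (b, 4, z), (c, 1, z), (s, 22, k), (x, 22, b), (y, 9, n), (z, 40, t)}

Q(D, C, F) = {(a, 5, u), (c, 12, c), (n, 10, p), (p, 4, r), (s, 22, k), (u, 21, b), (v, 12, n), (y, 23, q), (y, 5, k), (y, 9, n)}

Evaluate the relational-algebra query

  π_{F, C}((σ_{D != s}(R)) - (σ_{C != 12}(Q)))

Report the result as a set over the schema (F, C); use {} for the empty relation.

Filtering on D != s leaves {(a, 26, x), (a, 5, u), (b, 4, z), (c, 1, z), (x, 22, b), (y, 9, n), (z, 40, t)}.
Filtering on C != 12 leaves {(a, 5, u), (n, 10, p), (p, 4, r), (s, 22, k), (u, 21, b), (y, 23, q), (y, 5, k), (y, 9, n)}.
Difference: {(a, 26, x), (a, 5, u), (b, 4, z), (c, 1, z), (x, 22, b), (y, 9, n), (z, 40, t)} with {(a, 5, u), (n, 10, p), (p, 4, r), (s, 22, k), (u, 21, b), (y, 23, q), (y, 5, k), (y, 9, n)} → {(a, 26, x), (b, 4, z), (c, 1, z), (x, 22, b), (z, 40, t)}
π_{F, C} gives {(b, 22), (t, 40), (x, 26), (z, 1), (z, 4)}.

{(b, 22), (t, 40), (x, 26), (z, 1), (z, 4)}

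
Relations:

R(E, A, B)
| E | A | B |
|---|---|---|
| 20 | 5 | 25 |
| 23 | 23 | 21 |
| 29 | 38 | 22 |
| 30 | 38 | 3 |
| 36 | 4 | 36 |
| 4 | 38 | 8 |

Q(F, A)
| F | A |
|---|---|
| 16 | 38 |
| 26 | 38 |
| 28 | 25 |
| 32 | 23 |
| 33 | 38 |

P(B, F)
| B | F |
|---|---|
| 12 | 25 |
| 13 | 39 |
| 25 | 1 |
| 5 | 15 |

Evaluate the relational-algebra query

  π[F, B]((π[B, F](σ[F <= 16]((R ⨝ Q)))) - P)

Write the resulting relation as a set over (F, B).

Joining R and Q on A yields {(23, 23, 21, 32), (29, 38, 22, 16), (29, 38, 22, 26), (29, 38, 22, 33), (30, 38, 3, 16), (30, 38, 3, 26), (30, 38, 3, 33), (4, 38, 8, 16), (4, 38, 8, 26), (4, 38, 8, 33)}.
Filtering on F <= 16 leaves {(29, 38, 22, 16), (30, 38, 3, 16), (4, 38, 8, 16)}.
Projecting to B, F: {(22, 16), (3, 16), (8, 16)}
Difference: {(22, 16), (3, 16), (8, 16)} with {(12, 25), (13, 39), (25, 1), (5, 15)} → {(22, 16), (3, 16), (8, 16)}
Projecting to F, B: {(16, 22), (16, 3), (16, 8)}

{(16, 22), (16, 3), (16, 8)}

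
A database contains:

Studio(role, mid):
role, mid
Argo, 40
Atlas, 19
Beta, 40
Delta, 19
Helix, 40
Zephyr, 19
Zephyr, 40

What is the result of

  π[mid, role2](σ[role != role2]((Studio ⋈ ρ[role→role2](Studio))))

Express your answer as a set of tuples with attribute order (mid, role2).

{(19, Atlas), (19, Delta), (19, Zephyr), (40, Argo), (40, Beta), (40, Helix), (40, Zephyr)}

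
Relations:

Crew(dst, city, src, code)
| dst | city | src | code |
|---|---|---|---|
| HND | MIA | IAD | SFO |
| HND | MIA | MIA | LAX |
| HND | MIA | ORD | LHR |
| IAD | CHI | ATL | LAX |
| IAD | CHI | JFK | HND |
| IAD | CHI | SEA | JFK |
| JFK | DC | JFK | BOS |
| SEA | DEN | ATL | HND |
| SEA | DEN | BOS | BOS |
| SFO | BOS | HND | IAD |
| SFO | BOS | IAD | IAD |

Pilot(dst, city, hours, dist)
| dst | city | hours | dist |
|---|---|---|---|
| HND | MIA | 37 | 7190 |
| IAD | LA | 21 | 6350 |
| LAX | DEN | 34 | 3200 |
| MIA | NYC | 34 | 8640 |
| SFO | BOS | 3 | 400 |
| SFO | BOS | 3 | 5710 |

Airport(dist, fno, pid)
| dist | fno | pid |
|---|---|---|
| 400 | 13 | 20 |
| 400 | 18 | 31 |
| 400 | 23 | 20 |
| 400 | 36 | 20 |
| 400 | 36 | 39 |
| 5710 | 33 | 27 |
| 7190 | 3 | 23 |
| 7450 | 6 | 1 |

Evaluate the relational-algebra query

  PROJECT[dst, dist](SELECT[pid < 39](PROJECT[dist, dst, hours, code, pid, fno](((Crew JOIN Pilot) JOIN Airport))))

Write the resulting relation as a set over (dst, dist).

{(HND, 7190), (SFO, 400), (SFO, 5710)}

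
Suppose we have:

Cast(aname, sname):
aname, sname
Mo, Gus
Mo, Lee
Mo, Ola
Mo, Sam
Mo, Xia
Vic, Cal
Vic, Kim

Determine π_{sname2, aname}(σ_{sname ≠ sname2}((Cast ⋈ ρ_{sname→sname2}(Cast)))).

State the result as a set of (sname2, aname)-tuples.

ρ[sname→sname2]: schema becomes (aname, sname2); tuples unchanged.
Joining Cast and ρ_{sname→sname2}(Cast) on aname yields {(Mo, Gus, Gus), (Mo, Gus, Lee), (Mo, Gus, Ola), (Mo, Gus, Sam), (Mo, Gus, Xia), (Mo, Lee, Gus), (Mo, Lee, Lee), (Mo, Lee, Ola), (Mo, Lee, Sam), (Mo, Lee, Xia), (Mo, Ola, Gus), (Mo, Ola, Lee), (Mo, Ola, Ola), (Mo, Ola, Sam), (Mo, Ola, Xia), (Mo, Sam, Gus), (Mo, Sam, Lee), (Mo, Sam, Ola), (Mo, Sam, Sam), (Mo, Sam, Xia), (Mo, Xia, Gus), (Mo, Xia, Lee), (Mo, Xia, Ola), (Mo, Xia, Sam), (Mo, Xia, Xia), (Vic, Cal, Cal), (Vic, Cal, Kim), (Vic, Kim, Cal), (Vic, Kim, Kim)}.
Apply σ_{sname ≠ sname2}; surviving tuples: {(Mo, Gus, Lee), (Mo, Gus, Ola), (Mo, Gus, Sam), (Mo, Gus, Xia), (Mo, Lee, Gus), (Mo, Lee, Ola), (Mo, Lee, Sam), (Mo, Lee, Xia), (Mo, Ola, Gus), (Mo, Ola, Lee), (Mo, Ola, Sam), (Mo, Ola, Xia), (Mo, Sam, Gus), (Mo, Sam, Lee), (Mo, Sam, Ola), (Mo, Sam, Xia), (Mo, Xia, Gus), (Mo, Xia, Lee), (Mo, Xia, Ola), (Mo, Xia, Sam), (Vic, Cal, Kim), (Vic, Kim, Cal)}
π_{sname2, aname} gives {(Cal, Vic), (Gus, Mo), (Kim, Vic), (Lee, Mo), (Ola, Mo), (Sam, Mo), (Xia, Mo)} (15 duplicate(s) eliminated).

{(Cal, Vic), (Gus, Mo), (Kim, Vic), (Lee, Mo), (Ola, Mo), (Sam, Mo), (Xia, Mo)}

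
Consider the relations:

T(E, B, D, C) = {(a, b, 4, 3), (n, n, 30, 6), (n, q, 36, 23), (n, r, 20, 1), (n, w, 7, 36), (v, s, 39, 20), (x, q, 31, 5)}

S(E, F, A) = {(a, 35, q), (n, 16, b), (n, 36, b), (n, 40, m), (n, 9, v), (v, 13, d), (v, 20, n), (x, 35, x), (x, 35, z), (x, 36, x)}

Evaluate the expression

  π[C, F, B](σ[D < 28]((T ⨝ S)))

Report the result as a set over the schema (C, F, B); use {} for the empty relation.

{(1, 16, r), (1, 36, r), (1, 40, r), (1, 9, r), (3, 35, b), (36, 16, w), (36, 36, w), (36, 40, w), (36, 9, w)}

T ⋈ S (natural join on E): {(a, b, 4, 3, 35, q), (n, n, 30, 6, 16, b), (n, n, 30, 6, 36, b), (n, n, 30, 6, 40, m), (n, n, 30, 6, 9, v), (n, q, 36, 23, 16, b), (n, q, 36, 23, 36, b), (n, q, 36, 23, 40, m), (n, q, 36, 23, 9, v), (n, r, 20, 1, 16, b), (n, r, 20, 1, 36, b), (n, r, 20, 1, 40, m), (n, r, 20, 1, 9, v), (n, w, 7, 36, 16, b), (n, w, 7, 36, 36, b), (n, w, 7, 36, 40, m), (n, w, 7, 36, 9, v), (v, s, 39, 20, 13, d), (v, s, 39, 20, 20, n), (x, q, 31, 5, 35, x), (x, q, 31, 5, 35, z), (x, q, 31, 5, 36, x)}
Filtering on D < 28 leaves {(a, b, 4, 3, 35, q), (n, r, 20, 1, 16, b), (n, r, 20, 1, 36, b), (n, r, 20, 1, 40, m), (n, r, 20, 1, 9, v), (n, w, 7, 36, 16, b), (n, w, 7, 36, 36, b), (n, w, 7, 36, 40, m), (n, w, 7, 36, 9, v)}.
Projecting to C, F, B: {(1, 16, r), (1, 36, r), (1, 40, r), (1, 9, r), (3, 35, b), (36, 16, w), (36, 36, w), (36, 40, w), (36, 9, w)}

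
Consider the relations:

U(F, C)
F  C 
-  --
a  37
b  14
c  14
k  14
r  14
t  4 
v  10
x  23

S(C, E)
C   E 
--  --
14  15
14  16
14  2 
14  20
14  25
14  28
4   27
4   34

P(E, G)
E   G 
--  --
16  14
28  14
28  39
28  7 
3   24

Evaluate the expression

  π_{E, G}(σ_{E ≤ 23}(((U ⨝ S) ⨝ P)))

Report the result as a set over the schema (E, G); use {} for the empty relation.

U ⋈ S (natural join on C): {(b, 14, 15), (b, 14, 16), (b, 14, 2), (b, 14, 20), (b, 14, 25), (b, 14, 28), (c, 14, 15), (c, 14, 16), (c, 14, 2), (c, 14, 20), (c, 14, 25), (c, 14, 28), (k, 14, 15), (k, 14, 16), (k, 14, 2), (k, 14, 20), (k, 14, 25), (k, 14, 28), (r, 14, 15), (r, 14, 16), (r, 14, 2), (r, 14, 20), (r, 14, 25), (r, 14, 28), (t, 4, 27), (t, 4, 34)}
(U ⨝ S) ⋈ P (natural join on E): {(b, 14, 16, 14), (b, 14, 28, 14), (b, 14, 28, 39), (b, 14, 28, 7), (c, 14, 16, 14), (c, 14, 28, 14), (c, 14, 28, 39), (c, 14, 28, 7), (k, 14, 16, 14), (k, 14, 28, 14), (k, 14, 28, 39), (k, 14, 28, 7), (r, 14, 16, 14), (r, 14, 28, 14), (r, 14, 28, 39), (r, 14, 28, 7)}
Filtering on E ≤ 23 leaves {(b, 14, 16, 14), (c, 14, 16, 14), (k, 14, 16, 14), (r, 14, 16, 14)}.
Projecting to E, G (3 duplicate(s) eliminated): {(16, 14)}

{(16, 14)}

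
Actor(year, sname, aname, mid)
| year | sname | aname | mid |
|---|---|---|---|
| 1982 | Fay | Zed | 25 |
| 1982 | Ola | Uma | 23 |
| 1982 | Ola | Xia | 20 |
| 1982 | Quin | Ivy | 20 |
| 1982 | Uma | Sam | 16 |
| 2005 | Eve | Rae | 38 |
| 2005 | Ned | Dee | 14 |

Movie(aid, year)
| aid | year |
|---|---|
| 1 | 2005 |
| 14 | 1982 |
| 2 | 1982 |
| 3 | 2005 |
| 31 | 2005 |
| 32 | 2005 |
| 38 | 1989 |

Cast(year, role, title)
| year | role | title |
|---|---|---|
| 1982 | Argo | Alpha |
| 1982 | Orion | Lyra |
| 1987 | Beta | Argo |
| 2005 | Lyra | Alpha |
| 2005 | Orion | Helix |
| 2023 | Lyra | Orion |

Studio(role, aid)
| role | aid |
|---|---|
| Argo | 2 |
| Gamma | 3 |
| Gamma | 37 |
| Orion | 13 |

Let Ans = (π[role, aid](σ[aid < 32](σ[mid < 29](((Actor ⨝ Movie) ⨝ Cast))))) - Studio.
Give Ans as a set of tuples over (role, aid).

{(Argo, 14), (Lyra, 1), (Lyra, 3), (Lyra, 31), (Orion, 1), (Orion, 14), (Orion, 2), (Orion, 3), (Orion, 31)}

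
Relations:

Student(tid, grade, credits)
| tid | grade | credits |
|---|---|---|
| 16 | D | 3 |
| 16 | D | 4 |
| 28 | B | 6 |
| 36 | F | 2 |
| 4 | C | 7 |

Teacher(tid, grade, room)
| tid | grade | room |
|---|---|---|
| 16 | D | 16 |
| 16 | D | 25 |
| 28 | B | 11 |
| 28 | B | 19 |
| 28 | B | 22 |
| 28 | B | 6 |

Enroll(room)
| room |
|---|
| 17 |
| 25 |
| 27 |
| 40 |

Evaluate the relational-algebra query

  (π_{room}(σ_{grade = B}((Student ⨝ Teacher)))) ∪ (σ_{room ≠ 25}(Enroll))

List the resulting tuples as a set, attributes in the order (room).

Joining Student and Teacher on tid, grade yields {(16, D, 3, 16), (16, D, 3, 25), (16, D, 4, 16), (16, D, 4, 25), (28, B, 6, 11), (28, B, 6, 19), (28, B, 6, 22), (28, B, 6, 6)}.
Filtering on grade = B leaves {(28, B, 6, 11), (28, B, 6, 19), (28, B, 6, 22), (28, B, 6, 6)}.
Projecting to room: {11, 19, 22, 6}
Filtering on room ≠ 25 leaves {17, 27, 40}.
Set union of the two operands is {11, 17, 19, 22, 27, 40, 6}.

{11, 17, 19, 22, 27, 40, 6}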